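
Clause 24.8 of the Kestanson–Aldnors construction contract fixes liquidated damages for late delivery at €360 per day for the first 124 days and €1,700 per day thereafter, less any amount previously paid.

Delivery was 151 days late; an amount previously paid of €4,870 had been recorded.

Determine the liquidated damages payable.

€85,670

First 124 days: 124 × €360 = €44,640
Remaining days: (151 − 124) × €1,700 = €45,900
Accrued per-day damages: €44,640 + €45,900 = €90,540
Less amount previously paid: €90,540 − €4,870 = €85,670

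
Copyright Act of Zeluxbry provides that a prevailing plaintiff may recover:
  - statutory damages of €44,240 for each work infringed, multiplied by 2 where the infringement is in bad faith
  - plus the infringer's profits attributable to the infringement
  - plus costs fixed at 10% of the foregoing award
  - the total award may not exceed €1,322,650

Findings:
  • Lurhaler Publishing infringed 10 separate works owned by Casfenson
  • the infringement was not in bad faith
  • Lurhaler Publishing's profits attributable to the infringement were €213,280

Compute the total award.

Statutory damages: 10 × €44,240 = €442,400
Infringement not in bad faith: no ×2 enhancement.
Combined award: €442,400 + €213,280 = €655,680
Costs: 10% of €655,680 = €65,568
Award plus costs: €655,680 + €65,568 = €721,248
Cap at €1,322,650: €721,248 is within the cap, no reduction.

€721,248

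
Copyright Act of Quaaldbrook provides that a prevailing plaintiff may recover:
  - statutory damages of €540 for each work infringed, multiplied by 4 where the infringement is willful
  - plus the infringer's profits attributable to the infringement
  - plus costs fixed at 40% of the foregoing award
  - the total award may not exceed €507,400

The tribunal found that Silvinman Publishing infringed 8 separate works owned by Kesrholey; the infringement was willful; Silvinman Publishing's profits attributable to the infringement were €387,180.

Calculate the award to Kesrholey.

€507,400

Statutory damages: 8 × €540 = €4,320
Multiplied by 4: 4 × €4,320 = €17,280
Combined award: €17,280 + €387,180 = €404,460
Costs: 40% of €404,460 = €161,784
Award plus costs: €404,460 + €161,784 = €566,244
Cap at €507,400: €566,244 exceeds the cap → €507,400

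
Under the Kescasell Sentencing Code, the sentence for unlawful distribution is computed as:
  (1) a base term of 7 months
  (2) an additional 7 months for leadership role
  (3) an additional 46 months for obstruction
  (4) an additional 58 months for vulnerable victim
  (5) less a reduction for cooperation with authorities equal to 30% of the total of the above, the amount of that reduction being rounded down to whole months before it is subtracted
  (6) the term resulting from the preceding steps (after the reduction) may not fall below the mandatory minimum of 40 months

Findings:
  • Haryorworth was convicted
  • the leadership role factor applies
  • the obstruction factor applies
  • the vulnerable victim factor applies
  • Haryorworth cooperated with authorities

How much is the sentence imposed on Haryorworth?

Leadership role enhancement: +7 months
Obstruction enhancement: +46 months
Vulnerable victim enhancement: +58 months
Adjusted term: 7 months + 7 months + 46 months + 58 months = 118 months
Cooperation with authorities reduction: 30% of 118 months = 35 months (rounded down)
After reduction: 118 − 35 = 83 months
Minimum 40 months: 83 months meets the minimum, no increase.

83 months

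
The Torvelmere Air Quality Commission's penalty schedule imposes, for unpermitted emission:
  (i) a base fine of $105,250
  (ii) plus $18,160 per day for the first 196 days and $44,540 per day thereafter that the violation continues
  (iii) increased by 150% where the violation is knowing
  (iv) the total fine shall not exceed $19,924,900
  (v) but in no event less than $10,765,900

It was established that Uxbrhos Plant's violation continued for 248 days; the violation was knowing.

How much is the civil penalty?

First 196 days: 196 × $18,160 = $3,559,360
Remaining days: (248 − 196) × $44,540 = $2,316,080
Per-day component: $3,559,360 + $2,316,080 = $5,875,440
Base plus per-day: $105,250 + $5,875,440 = $5,980,690
Enhancement: 150% of $5,980,690 = $8,971,035
Enhanced fine: $5,980,690 + $8,971,035 = $14,951,725
Cap at $19,924,900: $14,951,725 is within the cap, no reduction.
Minimum $10,765,900: $14,951,725 meets the minimum, no increase.

$14,951,725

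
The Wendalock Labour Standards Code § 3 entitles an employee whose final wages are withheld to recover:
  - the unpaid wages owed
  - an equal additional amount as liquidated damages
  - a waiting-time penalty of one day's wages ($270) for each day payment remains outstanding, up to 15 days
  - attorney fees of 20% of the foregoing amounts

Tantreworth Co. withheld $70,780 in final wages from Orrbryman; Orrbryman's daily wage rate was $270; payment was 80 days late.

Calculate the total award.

Liquidated damages (equal amount): $70,780
Penalty days: min(80, 15) = 15
Waiting-time penalty: 15 × $270 = $4,050
Subtotal: $70,780 + $70,780 + $4,050 = $145,610
Attorney fees: 20% of $145,610 = $29,122
Total award: $145,610 + $29,122 = $174,732

$174,732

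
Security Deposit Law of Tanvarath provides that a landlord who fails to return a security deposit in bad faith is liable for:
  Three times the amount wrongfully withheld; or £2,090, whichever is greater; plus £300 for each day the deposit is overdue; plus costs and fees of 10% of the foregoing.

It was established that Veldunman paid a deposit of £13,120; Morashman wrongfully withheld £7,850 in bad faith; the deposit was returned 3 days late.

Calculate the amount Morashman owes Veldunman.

Trebled: 3 × £7,850 = £23,550
Minimum £2,090: £23,550 meets the minimum, no increase.
Late-return penalty: 3 × £300 = £900
Damages plus late penalty: £23,550 + £900 = £24,450
Costs and fees: 10% of £24,450 = £2,445
Total recovery: £24,450 + £2,445 = £26,895

£26,895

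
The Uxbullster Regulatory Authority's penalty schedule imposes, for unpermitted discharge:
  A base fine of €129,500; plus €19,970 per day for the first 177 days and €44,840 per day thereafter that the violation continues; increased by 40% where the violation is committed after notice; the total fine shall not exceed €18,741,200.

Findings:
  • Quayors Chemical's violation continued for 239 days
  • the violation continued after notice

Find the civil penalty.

First 177 days: 177 × €19,970 = €3,534,690
Remaining days: (239 − 177) × €44,840 = €2,780,080
Per-day component: €3,534,690 + €2,780,080 = €6,314,770
Base plus per-day: €129,500 + €6,314,770 = €6,444,270
Enhancement: 40% of €6,444,270 = €2,577,708
Enhanced fine: €6,444,270 + €2,577,708 = €9,021,978
Cap at €18,741,200: €9,021,978 is within the cap, no reduction.

Civil penalty: €9,021,978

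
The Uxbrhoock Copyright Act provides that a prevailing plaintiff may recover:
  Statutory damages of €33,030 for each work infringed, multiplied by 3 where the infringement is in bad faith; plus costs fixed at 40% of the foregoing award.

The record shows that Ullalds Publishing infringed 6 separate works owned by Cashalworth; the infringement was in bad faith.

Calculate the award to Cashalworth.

€832,356

Statutory damages: 6 × €33,030 = €198,180
Trebled: 3 × €198,180 = €594,540
Costs: 40% of €594,540 = €237,816
Award plus costs: €594,540 + €237,816 = €832,356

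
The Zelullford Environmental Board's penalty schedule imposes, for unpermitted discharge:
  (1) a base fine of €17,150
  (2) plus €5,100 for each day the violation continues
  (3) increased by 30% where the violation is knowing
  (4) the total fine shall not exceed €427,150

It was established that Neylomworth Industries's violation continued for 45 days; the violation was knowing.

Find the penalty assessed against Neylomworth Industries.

€320,645

Per-day component: 45 × €5,100 = €229,500
Base plus per-day: €17,150 + €229,500 = €246,650
Enhancement: 30% of €246,650 = €73,995
Enhanced fine: €246,650 + €73,995 = €320,645
Cap at €427,150: €320,645 is within the cap, no reduction.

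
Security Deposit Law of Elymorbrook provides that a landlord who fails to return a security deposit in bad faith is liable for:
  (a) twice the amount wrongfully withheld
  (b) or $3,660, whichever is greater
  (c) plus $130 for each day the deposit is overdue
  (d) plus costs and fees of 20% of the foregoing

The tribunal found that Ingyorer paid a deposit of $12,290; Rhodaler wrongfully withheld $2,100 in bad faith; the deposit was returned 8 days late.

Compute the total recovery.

Doubled: 2 × $2,100 = $4,200
Minimum $3,660: $4,200 meets the minimum, no increase.
Late-return penalty: 8 × $130 = $1,040
Damages plus late penalty: $4,200 + $1,040 = $5,240
Costs and fees: 20% of $5,240 = $1,048
Total recovery: $5,240 + $1,048 = $6,288

$6,288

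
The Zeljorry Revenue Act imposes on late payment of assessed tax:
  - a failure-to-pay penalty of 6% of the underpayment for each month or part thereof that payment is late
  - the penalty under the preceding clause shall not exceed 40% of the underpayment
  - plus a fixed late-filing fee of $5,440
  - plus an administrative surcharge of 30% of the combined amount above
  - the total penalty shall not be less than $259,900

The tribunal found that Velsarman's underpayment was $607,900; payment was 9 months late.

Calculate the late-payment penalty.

$323,180

Accrued rate: 6% × 9 = 54%, capped at 40% → 40%
Failure-to-pay penalty: 40% of $607,900 = $243,160
Penalty before surcharge: $243,160 + $5,440 = $248,600
Administrative surcharge: 30% of $248,600 = $74,580
Total penalty: $248,600 + $74,580 = $323,180
Minimum $259,900: $323,180 meets the minimum, no increase.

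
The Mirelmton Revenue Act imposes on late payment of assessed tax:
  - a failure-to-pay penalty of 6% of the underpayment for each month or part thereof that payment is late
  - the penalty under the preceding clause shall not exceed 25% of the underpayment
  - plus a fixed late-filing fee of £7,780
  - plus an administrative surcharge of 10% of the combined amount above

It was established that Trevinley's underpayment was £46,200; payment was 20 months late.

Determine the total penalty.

£21,263

Accrued rate: 6% × 20 = 120%, capped at 25% → 25%
Failure-to-pay penalty: 25% of £46,200 = £11,550
Penalty before surcharge: £11,550 + £7,780 = £19,330
Administrative surcharge: 10% of £19,330 = £1,933
Total penalty: £19,330 + £1,933 = £21,263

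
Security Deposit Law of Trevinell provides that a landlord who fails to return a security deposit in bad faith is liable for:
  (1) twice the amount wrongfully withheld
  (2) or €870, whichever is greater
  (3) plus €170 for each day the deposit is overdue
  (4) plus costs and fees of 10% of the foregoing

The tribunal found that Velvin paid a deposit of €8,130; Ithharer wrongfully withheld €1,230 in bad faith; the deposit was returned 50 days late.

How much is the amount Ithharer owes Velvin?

Doubled: 2 × €1,230 = €2,460
Minimum €870: €2,460 meets the minimum, no increase.
Late-return penalty: 50 × €170 = €8,500
Damages plus late penalty: €2,460 + €8,500 = €10,960
Costs and fees: 10% of €10,960 = €1,096
Total recovery: €10,960 + €1,096 = €12,056

€12,056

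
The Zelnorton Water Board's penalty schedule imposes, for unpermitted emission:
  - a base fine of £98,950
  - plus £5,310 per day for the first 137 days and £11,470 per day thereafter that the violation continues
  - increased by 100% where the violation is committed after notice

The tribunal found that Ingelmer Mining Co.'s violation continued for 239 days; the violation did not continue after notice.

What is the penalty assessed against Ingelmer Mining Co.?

Civil penalty: £1,996,360

First 137 days: 137 × £5,310 = £727,470
Remaining days: (239 − 137) × £11,470 = £1,169,940
Per-day component: £727,470 + £1,169,940 = £1,897,410
Base plus per-day: £98,950 + £1,897,410 = £1,996,360
The violation did not continue after notice: no 100% increase.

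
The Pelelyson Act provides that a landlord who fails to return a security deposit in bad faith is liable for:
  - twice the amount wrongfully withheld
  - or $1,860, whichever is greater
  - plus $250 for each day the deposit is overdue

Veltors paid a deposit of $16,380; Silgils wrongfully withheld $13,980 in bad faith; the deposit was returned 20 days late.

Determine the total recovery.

Doubled: 2 × $13,980 = $27,960
Minimum $1,860: $27,960 meets the minimum, no increase.
Late-return penalty: 20 × $250 = $5,000
Damages plus late penalty: $27,960 + $5,000 = $32,960

$32,960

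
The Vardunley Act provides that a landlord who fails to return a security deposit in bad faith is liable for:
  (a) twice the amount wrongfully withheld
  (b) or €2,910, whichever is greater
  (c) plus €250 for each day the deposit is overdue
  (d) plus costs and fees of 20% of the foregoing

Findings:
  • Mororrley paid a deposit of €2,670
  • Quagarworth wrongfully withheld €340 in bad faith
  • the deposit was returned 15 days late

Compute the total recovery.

Doubled: 2 × €340 = €680
Minimum €2,910: €680 is below the minimum → €2,910
Late-return penalty: 15 × €250 = €3,750
Damages plus late penalty: €2,910 + €3,750 = €6,660
Costs and fees: 20% of €6,660 = €1,332
Total recovery: €6,660 + €1,332 = €7,992

Recovery: €7,992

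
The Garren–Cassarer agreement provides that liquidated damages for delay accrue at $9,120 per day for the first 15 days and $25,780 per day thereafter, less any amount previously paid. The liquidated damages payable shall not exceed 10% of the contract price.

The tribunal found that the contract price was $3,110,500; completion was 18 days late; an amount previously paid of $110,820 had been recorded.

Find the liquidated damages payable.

First 15 days: 15 × $9,120 = $136,800
Remaining days: (18 − 15) × $25,780 = $77,340
Accrued per-day damages: $136,800 + $77,340 = $214,140
Less amount previously paid: $214,140 − $110,820 = $103,320
Cap: 10% of $3,110,500 = $311,050
Cap at $311,050: $103,320 is within the cap, no reduction.

$103,320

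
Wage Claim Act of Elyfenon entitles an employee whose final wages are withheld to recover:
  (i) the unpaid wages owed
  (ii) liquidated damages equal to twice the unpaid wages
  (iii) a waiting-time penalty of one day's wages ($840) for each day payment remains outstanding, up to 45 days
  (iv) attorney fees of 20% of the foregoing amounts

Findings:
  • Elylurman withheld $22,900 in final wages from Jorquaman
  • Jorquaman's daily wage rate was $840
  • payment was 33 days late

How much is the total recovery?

$115,704

Doubled: 2 × $22,900 = $45,800
Penalty days: min(33, 45) = 33
Waiting-time penalty: 33 × $840 = $27,720
Subtotal: $22,900 + $45,800 + $27,720 = $96,420
Attorney fees: 20% of $96,420 = $19,284
Total award: $96,420 + $19,284 = $115,704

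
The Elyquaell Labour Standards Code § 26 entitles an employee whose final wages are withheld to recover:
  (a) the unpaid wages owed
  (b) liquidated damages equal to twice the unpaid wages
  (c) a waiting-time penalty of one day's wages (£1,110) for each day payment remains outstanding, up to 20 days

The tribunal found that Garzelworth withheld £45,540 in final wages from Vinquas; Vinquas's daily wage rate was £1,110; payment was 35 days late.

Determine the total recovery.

£158,820

Doubled: 2 × £45,540 = £91,080
Penalty days: min(35, 20) = 20
Waiting-time penalty: 20 × £1,110 = £22,200
Total award: £45,540 + £91,080 + £22,200 = £158,820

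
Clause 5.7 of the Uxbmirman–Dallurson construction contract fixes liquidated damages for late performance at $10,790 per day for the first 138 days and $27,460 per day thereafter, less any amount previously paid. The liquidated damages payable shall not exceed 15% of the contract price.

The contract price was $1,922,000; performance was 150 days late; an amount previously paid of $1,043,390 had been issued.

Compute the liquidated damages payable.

First 138 days: 138 × $10,790 = $1,489,020
Remaining days: (150 − 138) × $27,460 = $329,520
Accrued per-day damages: $1,489,020 + $329,520 = $1,818,540
Less amount previously paid: $1,818,540 − $1,043,390 = $775,150
Cap: 15% of $1,922,000 = $288,300
Cap at $288,300: $775,150 exceeds the cap → $288,300

$288,300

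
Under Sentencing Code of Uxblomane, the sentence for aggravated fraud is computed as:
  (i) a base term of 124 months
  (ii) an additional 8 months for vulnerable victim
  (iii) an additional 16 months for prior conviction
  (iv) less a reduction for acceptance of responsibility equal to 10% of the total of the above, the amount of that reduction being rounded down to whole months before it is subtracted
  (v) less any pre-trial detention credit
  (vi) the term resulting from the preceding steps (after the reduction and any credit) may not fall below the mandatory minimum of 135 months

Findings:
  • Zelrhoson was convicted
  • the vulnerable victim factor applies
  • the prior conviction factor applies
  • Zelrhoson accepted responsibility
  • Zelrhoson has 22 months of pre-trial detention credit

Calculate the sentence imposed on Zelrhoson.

135 months

Vulnerable victim enhancement: +8 months
Prior conviction enhancement: +16 months
Adjusted term: 124 months + 8 months + 16 months = 148 months
Acceptance of responsibility reduction: 10% of 148 months = 14 months (rounded down)
After reduction: 148 − 14 = 134 months
Less pre-trial detention credit: 134 months − 22 months = 112 months
Minimum 135 months: 112 months is below the minimum → 135 months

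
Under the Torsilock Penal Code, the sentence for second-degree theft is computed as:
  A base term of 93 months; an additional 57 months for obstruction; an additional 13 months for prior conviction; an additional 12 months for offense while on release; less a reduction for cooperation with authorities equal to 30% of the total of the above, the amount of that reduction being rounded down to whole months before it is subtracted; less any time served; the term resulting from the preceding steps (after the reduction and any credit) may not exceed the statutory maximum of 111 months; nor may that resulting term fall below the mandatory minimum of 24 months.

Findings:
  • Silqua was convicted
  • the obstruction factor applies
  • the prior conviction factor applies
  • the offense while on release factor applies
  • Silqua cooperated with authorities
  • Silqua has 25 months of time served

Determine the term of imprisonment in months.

Obstruction enhancement: +57 months
Prior conviction enhancement: +13 months
Offense while on release enhancement: +12 months
Adjusted term: 93 months + 57 months + 13 months + 12 months = 175 months
Cooperation with authorities reduction: 30% of 175 months = 52 months (rounded down)
After reduction: 175 − 52 = 123 months
Less time served: 123 months − 25 months = 98 months
Cap at 111 months: 98 months is within the cap, no reduction.
Minimum 24 months: 98 months meets the minimum, no increase.

98 months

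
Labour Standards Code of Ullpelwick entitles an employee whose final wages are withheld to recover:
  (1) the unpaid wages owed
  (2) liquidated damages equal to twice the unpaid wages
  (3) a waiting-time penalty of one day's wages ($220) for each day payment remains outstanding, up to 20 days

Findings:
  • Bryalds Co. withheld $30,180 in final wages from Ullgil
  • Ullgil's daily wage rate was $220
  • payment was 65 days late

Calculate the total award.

Total award: $94,940

Doubled: 2 × $30,180 = $60,360
Penalty days: min(65, 20) = 20
Waiting-time penalty: 20 × $220 = $4,400
Total award: $30,180 + $60,360 + $4,400 = $94,940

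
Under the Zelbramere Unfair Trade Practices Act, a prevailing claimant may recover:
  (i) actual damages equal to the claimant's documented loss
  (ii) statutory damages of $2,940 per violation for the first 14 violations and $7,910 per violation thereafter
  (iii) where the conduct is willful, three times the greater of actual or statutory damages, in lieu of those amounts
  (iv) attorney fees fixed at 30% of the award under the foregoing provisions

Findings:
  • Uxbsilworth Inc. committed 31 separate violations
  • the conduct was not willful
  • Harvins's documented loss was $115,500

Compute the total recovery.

First 14 violations: 14 × $2,940 = $41,160
Remaining violations: (31 − 14) × $7,910 = $134,470
Statutory damages: $41,160 + $134,470 = $175,630
Conduct not willful: the in-lieu enhancement does not apply.
Actual plus statutory damages: $115,500 + $175,630 = $291,130
Attorney fees: 30% of $291,130 = $87,339
Total recovery: $291,130 + $87,339 = $378,469

$378,469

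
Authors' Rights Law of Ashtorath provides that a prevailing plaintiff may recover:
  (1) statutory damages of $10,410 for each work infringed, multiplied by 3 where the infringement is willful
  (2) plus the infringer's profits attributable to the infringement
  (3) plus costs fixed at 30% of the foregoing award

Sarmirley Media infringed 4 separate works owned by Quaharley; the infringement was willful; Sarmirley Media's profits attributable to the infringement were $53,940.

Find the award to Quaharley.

$232,518

Statutory damages: 4 × $10,410 = $41,640
Trebled: 3 × $41,640 = $124,920
Combined award: $124,920 + $53,940 = $178,860
Costs: 30% of $178,860 = $53,658
Award plus costs: $178,860 + $53,658 = $232,518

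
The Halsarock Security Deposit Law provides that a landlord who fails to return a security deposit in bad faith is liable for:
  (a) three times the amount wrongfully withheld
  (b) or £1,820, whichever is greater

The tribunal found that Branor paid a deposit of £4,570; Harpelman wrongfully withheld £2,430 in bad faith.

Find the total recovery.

Trebled: 3 × £2,430 = £7,290
Minimum £1,820: £7,290 meets the minimum, no increase.

£7,290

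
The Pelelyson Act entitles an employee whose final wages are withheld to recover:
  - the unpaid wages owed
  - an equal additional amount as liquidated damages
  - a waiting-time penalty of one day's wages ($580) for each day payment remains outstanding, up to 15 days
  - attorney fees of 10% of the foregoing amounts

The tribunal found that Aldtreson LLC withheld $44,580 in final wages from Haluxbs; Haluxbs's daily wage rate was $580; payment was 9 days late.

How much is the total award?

Liquidated damages (equal amount): $44,580
Penalty days: min(9, 15) = 9
Waiting-time penalty: 9 × $580 = $5,220
Subtotal: $44,580 + $44,580 + $5,220 = $94,380
Attorney fees: 10% of $94,380 = $9,438
Total award: $94,380 + $9,438 = $103,818

$103,818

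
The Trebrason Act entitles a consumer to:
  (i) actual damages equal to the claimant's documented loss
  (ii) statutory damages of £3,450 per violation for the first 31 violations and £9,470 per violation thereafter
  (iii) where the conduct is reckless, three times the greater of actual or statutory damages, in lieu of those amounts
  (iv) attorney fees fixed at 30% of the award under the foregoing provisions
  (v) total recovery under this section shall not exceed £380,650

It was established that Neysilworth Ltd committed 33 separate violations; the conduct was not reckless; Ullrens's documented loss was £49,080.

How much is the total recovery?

First 31 violations: 31 × £3,450 = £106,950
Remaining violations: (33 − 31) × £9,470 = £18,940
Statutory damages: £106,950 + £18,940 = £125,890
Conduct not reckless: the in-lieu enhancement does not apply.
Actual plus statutory damages: £49,080 + £125,890 = £174,970
Attorney fees: 30% of £174,970 = £52,491
Total before cap: £174,970 + £52,491 = £227,461
Cap at £380,650: £227,461 is within the cap, no reduction.

£227,461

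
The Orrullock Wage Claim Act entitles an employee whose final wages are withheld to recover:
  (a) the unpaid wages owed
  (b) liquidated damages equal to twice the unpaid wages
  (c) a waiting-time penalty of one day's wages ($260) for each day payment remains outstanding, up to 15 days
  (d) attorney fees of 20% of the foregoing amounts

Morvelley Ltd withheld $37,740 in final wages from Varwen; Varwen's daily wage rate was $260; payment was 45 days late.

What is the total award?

$140,544

Doubled: 2 × $37,740 = $75,480
Penalty days: min(45, 15) = 15
Waiting-time penalty: 15 × $260 = $3,900
Subtotal: $37,740 + $75,480 + $3,900 = $117,120
Attorney fees: 20% of $117,120 = $23,424
Total award: $117,120 + $23,424 = $140,544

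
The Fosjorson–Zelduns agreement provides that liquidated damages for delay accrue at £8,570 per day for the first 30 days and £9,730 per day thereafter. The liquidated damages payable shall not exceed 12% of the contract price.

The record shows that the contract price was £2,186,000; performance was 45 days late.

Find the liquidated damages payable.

First 30 days: 30 × £8,570 = £257,100
Remaining days: (45 − 30) × £9,730 = £145,950
Accrued per-day damages: £257,100 + £145,950 = £403,050
Cap: 12% of £2,186,000 = £262,320
Cap at £262,320: £403,050 exceeds the cap → £262,320

£262,320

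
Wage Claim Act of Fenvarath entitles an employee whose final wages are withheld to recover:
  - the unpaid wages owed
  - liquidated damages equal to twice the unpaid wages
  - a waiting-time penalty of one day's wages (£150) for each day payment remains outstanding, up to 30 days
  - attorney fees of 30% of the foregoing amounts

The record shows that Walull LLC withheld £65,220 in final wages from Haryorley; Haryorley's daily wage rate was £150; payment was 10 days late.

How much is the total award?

£256,308

Doubled: 2 × £65,220 = £130,440
Penalty days: min(10, 30) = 10
Waiting-time penalty: 10 × £150 = £1,500
Subtotal: £65,220 + £130,440 + £1,500 = £197,160
Attorney fees: 30% of £197,160 = £59,148
Total award: £197,160 + £59,148 = £256,308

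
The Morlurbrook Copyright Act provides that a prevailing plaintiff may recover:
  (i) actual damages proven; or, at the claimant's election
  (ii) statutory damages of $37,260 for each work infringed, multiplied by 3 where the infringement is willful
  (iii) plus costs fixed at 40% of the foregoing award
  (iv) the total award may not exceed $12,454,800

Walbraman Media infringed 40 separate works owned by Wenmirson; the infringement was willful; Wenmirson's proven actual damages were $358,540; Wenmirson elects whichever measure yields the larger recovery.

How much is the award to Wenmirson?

Statutory damages: 40 × $37,260 = $1,490,400
Trebled: 3 × $1,490,400 = $4,471,200
Greater of actual damages ($358,540) or enhanced statutory damages ($4,471,200): $4,471,200
Costs: 40% of $4,471,200 = $1,788,480
Award plus costs: $4,471,200 + $1,788,480 = $6,259,680
Cap at $12,454,800: $6,259,680 is within the cap, no reduction.

Award: $6,259,680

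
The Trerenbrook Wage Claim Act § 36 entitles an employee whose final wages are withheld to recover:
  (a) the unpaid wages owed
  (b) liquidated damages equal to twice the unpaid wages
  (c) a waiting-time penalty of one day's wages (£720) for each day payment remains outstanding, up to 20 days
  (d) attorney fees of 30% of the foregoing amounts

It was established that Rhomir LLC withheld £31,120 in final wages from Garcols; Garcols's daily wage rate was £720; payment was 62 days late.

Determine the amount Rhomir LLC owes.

Doubled: 2 × £31,120 = £62,240
Penalty days: min(62, 20) = 20
Waiting-time penalty: 20 × £720 = £14,400
Subtotal: £31,120 + £62,240 + £14,400 = £107,760
Attorney fees: 30% of £107,760 = £32,328
Total award: £107,760 + £32,328 = £140,088

£140,088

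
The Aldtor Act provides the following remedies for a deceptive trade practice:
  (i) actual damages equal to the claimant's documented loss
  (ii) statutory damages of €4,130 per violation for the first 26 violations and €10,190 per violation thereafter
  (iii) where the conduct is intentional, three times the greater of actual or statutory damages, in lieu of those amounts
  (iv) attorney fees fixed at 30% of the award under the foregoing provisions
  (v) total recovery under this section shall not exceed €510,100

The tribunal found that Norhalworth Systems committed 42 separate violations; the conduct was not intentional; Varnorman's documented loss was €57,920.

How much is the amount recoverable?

Total recovery: €426,842

First 26 violations: 26 × €4,130 = €107,380
Remaining violations: (42 − 26) × €10,190 = €163,040
Statutory damages: €107,380 + €163,040 = €270,420
Conduct not intentional: the in-lieu enhancement does not apply.
Actual plus statutory damages: €57,920 + €270,420 = €328,340
Attorney fees: 30% of €328,340 = €98,502
Total before cap: €328,340 + €98,502 = €426,842
Cap at €510,100: €426,842 is within the cap, no reduction.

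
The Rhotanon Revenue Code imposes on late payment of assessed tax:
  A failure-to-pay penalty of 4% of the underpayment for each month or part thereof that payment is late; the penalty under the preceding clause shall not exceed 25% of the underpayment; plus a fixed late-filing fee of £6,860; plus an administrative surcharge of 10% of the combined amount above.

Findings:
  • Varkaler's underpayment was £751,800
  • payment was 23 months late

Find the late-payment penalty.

Accrued rate: 4% × 23 = 92%, capped at 25% → 25%
Failure-to-pay penalty: 25% of £751,800 = £187,950
Penalty before surcharge: £187,950 + £6,860 = £194,810
Administrative surcharge: 10% of £194,810 = £19,481
Total penalty: £194,810 + £19,481 = £214,291

£214,291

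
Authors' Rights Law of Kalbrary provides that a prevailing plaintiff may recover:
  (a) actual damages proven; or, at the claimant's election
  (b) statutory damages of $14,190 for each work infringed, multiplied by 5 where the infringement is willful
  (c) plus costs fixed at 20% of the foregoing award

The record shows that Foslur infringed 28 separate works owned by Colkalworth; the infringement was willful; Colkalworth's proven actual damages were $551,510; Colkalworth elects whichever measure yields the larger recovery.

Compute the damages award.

$2,383,920

Statutory damages: 28 × $14,190 = $397,320
Multiplied by 5: 5 × $397,320 = $1,986,600
Greater of actual damages ($551,510) or enhanced statutory damages ($1,986,600): $1,986,600
Costs: 20% of $1,986,600 = $397,320
Award plus costs: $1,986,600 + $397,320 = $2,383,920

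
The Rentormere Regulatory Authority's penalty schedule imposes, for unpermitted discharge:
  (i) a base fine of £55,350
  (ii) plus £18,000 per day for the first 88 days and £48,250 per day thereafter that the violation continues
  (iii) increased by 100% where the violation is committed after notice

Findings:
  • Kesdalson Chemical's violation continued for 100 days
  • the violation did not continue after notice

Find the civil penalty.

£2,218,350

First 88 days: 88 × £18,000 = £1,584,000
Remaining days: (100 − 88) × £48,250 = £579,000
Per-day component: £1,584,000 + £579,000 = £2,163,000
Base plus per-day: £55,350 + £2,163,000 = £2,218,350
The violation did not continue after notice: no 100% increase.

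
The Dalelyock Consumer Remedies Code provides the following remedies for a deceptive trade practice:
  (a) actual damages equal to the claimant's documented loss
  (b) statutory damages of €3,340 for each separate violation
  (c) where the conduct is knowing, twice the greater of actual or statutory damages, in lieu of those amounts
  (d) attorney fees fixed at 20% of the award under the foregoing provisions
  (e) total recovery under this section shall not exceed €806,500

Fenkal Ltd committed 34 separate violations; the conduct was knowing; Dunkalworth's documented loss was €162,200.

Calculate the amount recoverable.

€389,280

Statutory damages: 34 × €3,340 = €113,560
Greater of actual damages (€162,200) or statutory damages (€113,560): €162,200
Doubled: 2 × €162,200 = €324,400
Attorney fees: 20% of €324,400 = €64,880
Total before cap: €324,400 + €64,880 = €389,280
Cap at €806,500: €389,280 is within the cap, no reduction.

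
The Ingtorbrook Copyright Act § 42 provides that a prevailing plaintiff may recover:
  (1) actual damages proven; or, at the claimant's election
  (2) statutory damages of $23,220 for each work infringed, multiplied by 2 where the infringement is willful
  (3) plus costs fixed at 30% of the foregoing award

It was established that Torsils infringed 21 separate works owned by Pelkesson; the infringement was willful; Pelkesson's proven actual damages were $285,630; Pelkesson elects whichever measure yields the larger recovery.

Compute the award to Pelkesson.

Award: $1,267,812

Statutory damages: 21 × $23,220 = $487,620
Doubled: 2 × $487,620 = $975,240
Greater of actual damages ($285,630) or enhanced statutory damages ($975,240): $975,240
Costs: 30% of $975,240 = $292,572
Award plus costs: $975,240 + $292,572 = $1,267,812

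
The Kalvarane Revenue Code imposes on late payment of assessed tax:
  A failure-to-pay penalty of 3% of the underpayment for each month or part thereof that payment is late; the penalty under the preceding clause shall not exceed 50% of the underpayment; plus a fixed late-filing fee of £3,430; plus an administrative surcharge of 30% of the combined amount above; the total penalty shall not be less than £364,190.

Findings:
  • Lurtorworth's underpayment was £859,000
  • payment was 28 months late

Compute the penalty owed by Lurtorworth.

£562,809

Accrued rate: 3% × 28 = 84%, capped at 50% → 50%
Failure-to-pay penalty: 50% of £859,000 = £429,500
Penalty before surcharge: £429,500 + £3,430 = £432,930
Administrative surcharge: 30% of £432,930 = £129,879
Total penalty: £432,930 + £129,879 = £562,809
Minimum £364,190: £562,809 meets the minimum, no increase.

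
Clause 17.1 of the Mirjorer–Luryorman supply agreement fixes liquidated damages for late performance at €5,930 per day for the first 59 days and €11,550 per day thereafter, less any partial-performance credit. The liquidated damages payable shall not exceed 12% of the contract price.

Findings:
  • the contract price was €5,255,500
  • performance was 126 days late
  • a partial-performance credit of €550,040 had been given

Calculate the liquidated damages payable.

First 59 days: 59 × €5,930 = €349,870
Remaining days: (126 − 59) × €11,550 = €773,850
Accrued per-day damages: €349,870 + €773,850 = €1,123,720
Less partial-performance credit: €1,123,720 − €550,040 = €573,680
Cap: 12% of €5,255,500 = €630,660
Cap at €630,660: €573,680 is within the cap, no reduction.

€573,680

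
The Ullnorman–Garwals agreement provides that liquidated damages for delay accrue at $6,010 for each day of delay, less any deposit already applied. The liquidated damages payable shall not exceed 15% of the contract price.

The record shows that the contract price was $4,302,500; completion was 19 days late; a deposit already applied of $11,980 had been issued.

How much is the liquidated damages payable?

$102,210

Per-day damages: 19 × $6,010 = $114,190
Less deposit already applied: $114,190 − $11,980 = $102,210
Cap: 15% of $4,302,500 = $645,375
Cap at $645,375: $102,210 is within the cap, no reduction.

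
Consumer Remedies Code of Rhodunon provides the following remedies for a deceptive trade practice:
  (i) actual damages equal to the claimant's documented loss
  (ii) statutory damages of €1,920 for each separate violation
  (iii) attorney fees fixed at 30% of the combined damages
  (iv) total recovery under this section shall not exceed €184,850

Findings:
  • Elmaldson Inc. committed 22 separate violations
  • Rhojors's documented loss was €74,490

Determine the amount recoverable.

€151,749

Statutory damages: 22 × €1,920 = €42,240
Combined damages: €74,490 + €42,240 = €116,730
Attorney fees: 30% of €116,730 = €35,019
Total before cap: €116,730 + €35,019 = €151,749
Cap at €184,850: €151,749 is within the cap, no reduction.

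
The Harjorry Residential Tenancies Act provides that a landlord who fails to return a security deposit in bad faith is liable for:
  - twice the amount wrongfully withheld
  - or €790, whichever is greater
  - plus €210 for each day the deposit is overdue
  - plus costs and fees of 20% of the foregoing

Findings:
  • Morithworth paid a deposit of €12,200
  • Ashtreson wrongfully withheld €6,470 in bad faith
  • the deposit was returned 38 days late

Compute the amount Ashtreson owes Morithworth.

€25,104

Doubled: 2 × €6,470 = €12,940
Minimum €790: €12,940 meets the minimum, no increase.
Late-return penalty: 38 × €210 = €7,980
Damages plus late penalty: €12,940 + €7,980 = €20,920
Costs and fees: 20% of €20,920 = €4,184
Total recovery: €20,920 + €4,184 = €25,104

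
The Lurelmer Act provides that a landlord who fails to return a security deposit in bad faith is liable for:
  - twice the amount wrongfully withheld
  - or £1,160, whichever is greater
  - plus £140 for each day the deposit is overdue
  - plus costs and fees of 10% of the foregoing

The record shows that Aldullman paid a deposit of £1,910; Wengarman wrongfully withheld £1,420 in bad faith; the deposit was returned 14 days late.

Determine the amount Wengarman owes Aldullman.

Doubled: 2 × £1,420 = £2,840
Minimum £1,160: £2,840 meets the minimum, no increase.
Late-return penalty: 14 × £140 = £1,960
Damages plus late penalty: £2,840 + £1,960 = £4,800
Costs and fees: 10% of £4,800 = £480
Total recovery: £4,800 + £480 = £5,280

£5,280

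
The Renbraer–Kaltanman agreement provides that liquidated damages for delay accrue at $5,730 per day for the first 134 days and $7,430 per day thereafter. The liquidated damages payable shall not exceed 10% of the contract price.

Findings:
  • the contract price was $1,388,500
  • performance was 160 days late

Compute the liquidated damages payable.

First 134 days: 134 × $5,730 = $767,820
Remaining days: (160 − 134) × $7,430 = $193,180
Accrued per-day damages: $767,820 + $193,180 = $961,000
Cap: 10% of $1,388,500 = $138,850
Cap at $138,850: $961,000 exceeds the cap → $138,850

$138,850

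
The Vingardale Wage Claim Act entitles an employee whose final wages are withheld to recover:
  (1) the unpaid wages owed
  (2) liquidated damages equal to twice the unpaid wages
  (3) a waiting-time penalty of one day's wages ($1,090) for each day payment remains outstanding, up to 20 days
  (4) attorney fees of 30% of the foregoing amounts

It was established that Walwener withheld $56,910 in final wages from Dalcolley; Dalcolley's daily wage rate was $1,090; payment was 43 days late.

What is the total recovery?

Doubled: 2 × $56,910 = $113,820
Penalty days: min(43, 20) = 20
Waiting-time penalty: 20 × $1,090 = $21,800
Subtotal: $56,910 + $113,820 + $21,800 = $192,530
Attorney fees: 30% of $192,530 = $57,759
Total award: $192,530 + $57,759 = $250,289

$250,289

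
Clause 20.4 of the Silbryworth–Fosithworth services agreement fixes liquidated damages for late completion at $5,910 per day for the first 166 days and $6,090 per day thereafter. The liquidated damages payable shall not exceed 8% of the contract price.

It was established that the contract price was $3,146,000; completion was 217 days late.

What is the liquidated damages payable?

First 166 days: 166 × $5,910 = $981,060
Remaining days: (217 − 166) × $6,090 = $310,590
Accrued per-day damages: $981,060 + $310,590 = $1,291,650
Cap: 8% of $3,146,000 = $251,680
Cap at $251,680: $1,291,650 exceeds the cap → $251,680

Liquidated damages: $251,680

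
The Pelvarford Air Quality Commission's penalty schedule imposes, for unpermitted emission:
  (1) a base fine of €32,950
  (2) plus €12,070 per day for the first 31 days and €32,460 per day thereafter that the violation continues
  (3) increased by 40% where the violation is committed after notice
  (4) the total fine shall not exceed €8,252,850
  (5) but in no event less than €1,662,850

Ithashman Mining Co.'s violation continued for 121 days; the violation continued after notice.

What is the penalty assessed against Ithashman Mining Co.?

€4,659,928

First 31 days: 31 × €12,070 = €374,170
Remaining days: (121 − 31) × €32,460 = €2,921,400
Per-day component: €374,170 + €2,921,400 = €3,295,570
Base plus per-day: €32,950 + €3,295,570 = €3,328,520
Enhancement: 40% of €3,328,520 = €1,331,408
Enhanced fine: €3,328,520 + €1,331,408 = €4,659,928
Cap at €8,252,850: €4,659,928 is within the cap, no reduction.
Minimum €1,662,850: €4,659,928 meets the minimum, no increase.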